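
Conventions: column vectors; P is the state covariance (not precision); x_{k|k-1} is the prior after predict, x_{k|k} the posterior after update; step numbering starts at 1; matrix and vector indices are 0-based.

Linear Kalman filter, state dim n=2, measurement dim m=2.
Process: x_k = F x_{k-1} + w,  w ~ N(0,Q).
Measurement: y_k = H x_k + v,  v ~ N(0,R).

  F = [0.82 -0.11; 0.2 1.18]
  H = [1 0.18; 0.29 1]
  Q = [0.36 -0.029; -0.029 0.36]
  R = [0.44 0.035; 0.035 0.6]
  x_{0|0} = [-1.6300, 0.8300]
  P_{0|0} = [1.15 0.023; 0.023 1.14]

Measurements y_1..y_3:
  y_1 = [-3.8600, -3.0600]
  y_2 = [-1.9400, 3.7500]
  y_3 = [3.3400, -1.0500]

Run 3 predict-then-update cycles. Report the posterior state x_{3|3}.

x_post = [0.9329, -0.1490]

step 1: x^-=[-1.4279, 0.6534]  P^-=[1.1429 0.0334; 0.0334 2.0042]  S=[1.6599 0.7623; 0.7623 2.7197]  K=[0.7237 -0.0687; -0.1178 0.7735]  nu=[-2.5497, -3.2993]  x^+=[-3.0465, -1.5983]  P^+=[0.3365 -0.1135; -0.1135 0.4929]
step 2: x^-=[-2.3223, -2.4953]  P^-=[0.6127 -0.1451; -0.1451 1.0062]  S=[1.0330 0.2411; 0.2411 1.5736]  K=[0.5838 -0.0688; -0.1122 0.6299]  nu=[0.8315, 6.9187]  x^+=[-2.3126, 1.7695]  P^+=[0.2725 -0.0998; -0.0998 0.4030]
step 3: x^-=[-2.0910, 1.6254]  P^-=[0.5661 -0.1310; -0.1310 0.8849]  S=[0.9876 0.2206; 0.2206 1.4565]  K=[0.5633 -0.0626; -0.1048 0.5973]  nu=[5.1384, -2.0691]  x^+=[0.9329, -0.1490]  P^+=[0.2626 -0.0940; -0.0940 0.3820]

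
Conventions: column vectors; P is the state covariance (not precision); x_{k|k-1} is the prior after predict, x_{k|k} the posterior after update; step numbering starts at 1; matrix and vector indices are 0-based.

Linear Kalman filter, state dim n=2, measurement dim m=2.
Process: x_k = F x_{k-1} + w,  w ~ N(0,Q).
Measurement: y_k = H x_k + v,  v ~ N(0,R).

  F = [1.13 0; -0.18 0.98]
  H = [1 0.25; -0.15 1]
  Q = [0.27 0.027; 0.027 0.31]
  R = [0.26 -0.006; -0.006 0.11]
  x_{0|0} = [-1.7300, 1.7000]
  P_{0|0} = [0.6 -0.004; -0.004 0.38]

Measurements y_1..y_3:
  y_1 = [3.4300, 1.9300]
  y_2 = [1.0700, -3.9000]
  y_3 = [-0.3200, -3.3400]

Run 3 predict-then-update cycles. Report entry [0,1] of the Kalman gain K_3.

step 1: x^-=[-1.9549, 1.9774]  P^-=[1.0361 -0.0995; -0.0995 0.6958]  S=[1.2899 -0.0832; -0.0832 0.8590]  K=[0.7697 -0.2222; 0.1118 0.8383]  nu=[4.8906, -0.3406]  x^+=[1.8849, 2.2387]  P^+=[0.2012 0.0011; 0.0011 0.0917]
step 2: x^-=[2.1299, 1.8547]  P^-=[0.5269 -0.0127; -0.0127 0.4042]  S=[0.8058 0.0038; 0.0038 0.5299]  K=[0.6508 -0.1778; 0.1060 0.7657]  nu=[-1.5236, -5.4352]  x^+=[2.1046, -2.4685]  P^+=[0.1698 0.0020; 0.0020 0.0839]
step 3: x^-=[2.3782, -2.7979]  P^-=[0.4868 -0.0053; -0.0053 0.3954]  S=[0.7688 0.0147; 0.0147 0.5179]  K=[0.6346 -0.1693; 0.1071 0.7619]  nu=[-1.9988, -0.1853]  x^+=[1.1411, -3.1531]  P^+=[0.1654 0.0024; 0.0024 0.0835]

K[0,1] = -0.1693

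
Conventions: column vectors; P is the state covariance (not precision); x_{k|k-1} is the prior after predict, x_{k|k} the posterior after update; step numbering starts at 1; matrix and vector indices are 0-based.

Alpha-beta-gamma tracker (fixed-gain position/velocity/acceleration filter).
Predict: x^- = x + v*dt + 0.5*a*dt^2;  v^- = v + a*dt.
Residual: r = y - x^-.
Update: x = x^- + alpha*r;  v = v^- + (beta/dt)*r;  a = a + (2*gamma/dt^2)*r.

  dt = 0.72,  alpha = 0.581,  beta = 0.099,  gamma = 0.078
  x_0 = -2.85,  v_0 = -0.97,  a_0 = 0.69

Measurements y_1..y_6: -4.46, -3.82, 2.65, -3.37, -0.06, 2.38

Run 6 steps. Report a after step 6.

step 1: x_pred=-3.3696  r=-1.0904  x^+=-4.0031  v^+=-0.6231  a^+=0.3619
step 2: x_pred=-4.3580  r=0.5380  x^+=-4.0454  v^+=-0.2886  a^+=0.5237
step 3: x_pred=-4.1175  r=6.7675  x^+=-0.1856  v^+=1.0190  a^+=2.5603
step 4: x_pred=1.2117  r=-4.5817  x^+=-1.4503  v^+=2.2324  a^+=1.1815
step 5: x_pred=0.4633  r=-0.5233  x^+=0.1593  v^+=3.0111  a^+=1.0240
step 6: x_pred=2.5927  r=-0.2127  x^+=2.4691  v^+=3.7192  a^+=0.9600

a_post = 0.9600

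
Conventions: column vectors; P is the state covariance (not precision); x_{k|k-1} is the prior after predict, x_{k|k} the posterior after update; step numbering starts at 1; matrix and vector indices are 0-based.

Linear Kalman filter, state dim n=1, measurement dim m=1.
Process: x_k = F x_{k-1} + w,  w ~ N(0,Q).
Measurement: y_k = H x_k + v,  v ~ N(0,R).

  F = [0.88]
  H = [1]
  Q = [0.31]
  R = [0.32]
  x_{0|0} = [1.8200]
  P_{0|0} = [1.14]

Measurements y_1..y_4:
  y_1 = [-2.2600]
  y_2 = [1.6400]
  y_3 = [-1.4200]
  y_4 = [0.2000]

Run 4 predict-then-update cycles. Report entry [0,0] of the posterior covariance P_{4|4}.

step 1: x^-=[1.6016]  P^-=[1.1928]  S=[1.5128]  K=[0.7885]  nu=[-3.8616]  x^+=[-1.4432]  P^+=[0.2523]
step 2: x^-=[-1.2700]  P^-=[0.5054]  S=[0.8254]  K=[0.6123]  nu=[2.9100]  x^+=[0.5118]  P^+=[0.1959]
step 3: x^-=[0.4504]  P^-=[0.4617]  S=[0.7817]  K=[0.5907]  nu=[-1.8704]  x^+=[-0.6544]  P^+=[0.1890]
step 4: x^-=[-0.5758]  P^-=[0.4564]  S=[0.7764]  K=[0.5878]  nu=[0.7758]  x^+=[-0.1198]  P^+=[0.1881]

P_post[0,0] = 0.1881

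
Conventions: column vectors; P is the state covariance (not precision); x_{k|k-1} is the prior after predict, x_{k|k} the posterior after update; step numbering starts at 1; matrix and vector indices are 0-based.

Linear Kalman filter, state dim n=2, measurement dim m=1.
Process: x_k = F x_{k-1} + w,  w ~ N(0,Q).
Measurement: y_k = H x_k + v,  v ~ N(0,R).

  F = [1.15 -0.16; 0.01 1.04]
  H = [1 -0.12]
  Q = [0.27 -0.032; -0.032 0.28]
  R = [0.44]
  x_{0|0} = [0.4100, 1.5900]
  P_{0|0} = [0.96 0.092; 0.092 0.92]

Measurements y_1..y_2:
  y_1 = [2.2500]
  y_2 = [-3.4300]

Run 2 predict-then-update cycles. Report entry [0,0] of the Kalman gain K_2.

K[0,0] = 0.6082

step 1: x^-=[0.2171, 1.6577]  P^-=[1.5293 -0.0642; -0.0642 1.2771]  S=[2.0031]  K=[0.7673; -0.1085]  nu=[2.2318]  x^+=[1.9296, 1.4155]  P^+=[0.3499 0.1027; 0.1027 1.2535]
step 2: x^-=[1.9926, 1.4914]  P^-=[0.7271 -0.1139; -0.1139 1.6379]  S=[1.2180]  K=[0.6082; -0.2549]  nu=[-5.2436]  x^+=[-1.1964, 2.8280]  P^+=[0.2766 0.0749; 0.0749 1.5588]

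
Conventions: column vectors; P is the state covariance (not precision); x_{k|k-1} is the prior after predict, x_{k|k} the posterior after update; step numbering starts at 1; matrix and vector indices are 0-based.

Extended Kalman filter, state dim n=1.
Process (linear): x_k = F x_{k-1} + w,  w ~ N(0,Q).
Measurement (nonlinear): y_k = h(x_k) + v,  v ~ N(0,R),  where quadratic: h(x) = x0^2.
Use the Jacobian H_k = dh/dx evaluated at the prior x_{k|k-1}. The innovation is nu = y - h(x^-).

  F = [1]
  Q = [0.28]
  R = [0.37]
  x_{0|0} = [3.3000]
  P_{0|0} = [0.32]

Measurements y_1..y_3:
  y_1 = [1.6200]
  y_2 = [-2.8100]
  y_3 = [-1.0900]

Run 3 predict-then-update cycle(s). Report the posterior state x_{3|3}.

x_post = [-0.1450]

step 1: x^-=[3.3000]  P^-=[0.6000]  H_jac=[6.6000]  S=[26.5060]  K=[0.1494]  nu=[-9.2700]  x^+=[1.9151]  P^+=[0.0084]
step 2: x^-=[1.9151]  P^-=[0.2884]  H_jac=[3.8301]  S=[4.6004]  K=[0.2401]  nu=[-6.4775]  x^+=[0.3599]  P^+=[0.0232]
step 3: x^-=[0.3599]  P^-=[0.3032]  H_jac=[0.7198]  S=[0.5271]  K=[0.4140]  nu=[-1.2195]  x^+=[-0.1450]  P^+=[0.2128]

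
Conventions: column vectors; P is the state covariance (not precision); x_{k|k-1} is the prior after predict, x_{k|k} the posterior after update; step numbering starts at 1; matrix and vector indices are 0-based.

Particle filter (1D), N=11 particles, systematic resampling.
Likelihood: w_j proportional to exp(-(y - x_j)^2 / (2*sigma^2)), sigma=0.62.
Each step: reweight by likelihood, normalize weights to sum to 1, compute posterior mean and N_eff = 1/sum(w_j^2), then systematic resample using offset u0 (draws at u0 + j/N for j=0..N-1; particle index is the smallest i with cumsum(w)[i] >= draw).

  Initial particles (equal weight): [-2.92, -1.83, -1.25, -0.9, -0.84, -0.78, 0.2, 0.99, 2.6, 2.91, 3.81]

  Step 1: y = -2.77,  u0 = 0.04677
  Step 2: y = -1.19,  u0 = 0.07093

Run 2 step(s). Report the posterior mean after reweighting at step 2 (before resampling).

post_mean = -1.6587

step 1: w=[0.7131, 0.2327, 0.0364, 0.0078, 0.0058, 0.0043, 0.0000, 0.0000, 0.0000, 0.0000, 0.0000]  mean=-2.5688  Neff=1.7726  idx=[0, 0, 0, 0, 0, 0, 0, 0, 1, 1, 2]
step 2: w=[0.0087, 0.0087, 0.0087, 0.0087, 0.0087, 0.0087, 0.0087, 0.0087, 0.2517, 0.2517, 0.4267]  mean=-1.6587  Neff=3.2321  idx=[8, 8, 8, 9, 9, 9, 10, 10, 10, 10, 10]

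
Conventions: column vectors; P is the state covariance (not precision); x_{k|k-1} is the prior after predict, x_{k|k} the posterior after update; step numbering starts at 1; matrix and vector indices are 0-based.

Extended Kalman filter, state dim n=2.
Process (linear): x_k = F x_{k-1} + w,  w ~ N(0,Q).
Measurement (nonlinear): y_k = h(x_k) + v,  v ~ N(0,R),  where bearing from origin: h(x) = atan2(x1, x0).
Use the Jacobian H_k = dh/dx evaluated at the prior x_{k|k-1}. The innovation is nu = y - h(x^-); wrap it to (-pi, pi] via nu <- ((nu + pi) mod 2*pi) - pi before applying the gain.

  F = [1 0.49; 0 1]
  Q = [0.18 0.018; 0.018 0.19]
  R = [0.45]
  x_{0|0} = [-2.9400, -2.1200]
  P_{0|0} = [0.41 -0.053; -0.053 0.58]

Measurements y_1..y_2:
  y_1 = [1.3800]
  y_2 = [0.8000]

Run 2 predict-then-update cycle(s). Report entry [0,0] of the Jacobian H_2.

H_jac[0,0] = 0.0596

step 1: x^-=[-3.9788, -2.1200]  P^-=[0.6773 0.2492; 0.2492 0.7700]  H_jac=[0.1043 -0.1958]  S=[0.4767]  K=[0.0459; -0.2617]  nu=[-2.2512]  x^+=[-4.0821, -1.5309]  P^+=[0.6763 0.2549; 0.2549 0.7374]
step 2: x^-=[-4.8322, -1.5309]  P^-=[1.2832 0.6342; 0.6342 0.9274]  H_jac=[0.0596 -0.1881]  S=[0.4731]  K=[-0.0905; -0.2887]  nu=[-2.6484]  x^+=[-4.5925, -0.7662]  P^+=[1.2793 0.6219; 0.6219 0.8879]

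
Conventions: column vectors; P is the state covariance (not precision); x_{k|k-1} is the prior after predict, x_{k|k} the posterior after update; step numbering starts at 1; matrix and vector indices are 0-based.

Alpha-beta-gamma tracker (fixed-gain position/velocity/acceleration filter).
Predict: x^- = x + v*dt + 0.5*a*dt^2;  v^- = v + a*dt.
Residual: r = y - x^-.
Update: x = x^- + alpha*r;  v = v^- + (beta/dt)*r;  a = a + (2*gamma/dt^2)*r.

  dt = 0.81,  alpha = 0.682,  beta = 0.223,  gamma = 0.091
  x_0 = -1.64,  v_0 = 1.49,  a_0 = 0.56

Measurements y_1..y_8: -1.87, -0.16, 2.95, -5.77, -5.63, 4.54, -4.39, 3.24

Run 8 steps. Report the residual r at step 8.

resid = 8.1268

step 1: x_pred=-0.2494  r=-1.6206  x^+=-1.3546  v^+=1.4974  a^+=0.1104
step 2: x_pred=-0.1055  r=-0.0545  x^+=-0.1427  v^+=1.5719  a^+=0.0953
step 3: x_pred=1.1618  r=1.7882  x^+=2.3814  v^+=2.1414  a^+=0.5914
step 4: x_pred=4.3099  r=-10.0799  x^+=-2.5646  v^+=-0.1547  a^+=-2.2048
step 5: x_pred=-3.4132  r=-2.2168  x^+=-4.9250  v^+=-2.5509  a^+=-2.8197
step 6: x_pred=-7.9162  r=12.4562  x^+=0.5789  v^+=-1.4055  a^+=0.6356
step 7: x_pred=-0.3510  r=-4.0390  x^+=-3.1056  v^+=-2.0026  a^+=-0.4848
step 8: x_pred=-4.8868  r=8.1268  x^+=0.6557  v^+=-0.1579  a^+=1.7696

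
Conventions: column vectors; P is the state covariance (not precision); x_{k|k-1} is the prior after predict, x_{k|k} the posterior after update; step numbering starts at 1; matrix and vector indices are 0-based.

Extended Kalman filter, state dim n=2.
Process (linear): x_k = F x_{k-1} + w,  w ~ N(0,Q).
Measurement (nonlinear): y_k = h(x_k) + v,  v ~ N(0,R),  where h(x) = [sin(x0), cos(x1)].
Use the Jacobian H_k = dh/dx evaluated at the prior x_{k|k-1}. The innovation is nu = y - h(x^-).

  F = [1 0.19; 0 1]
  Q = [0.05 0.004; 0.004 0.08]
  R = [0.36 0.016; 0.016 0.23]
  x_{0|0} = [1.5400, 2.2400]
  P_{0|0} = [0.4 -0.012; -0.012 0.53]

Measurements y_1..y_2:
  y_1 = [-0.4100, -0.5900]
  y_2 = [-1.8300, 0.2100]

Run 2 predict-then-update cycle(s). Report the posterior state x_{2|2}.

x_post = [4.0218, 1.8427]

step 1: x^-=[1.9656, 2.2400]  P^-=[0.4646 0.0927; 0.0927 0.6100]  H_jac=[-0.3846 0.0000; 0.0000 -0.7843]  S=[0.4287 0.0440; 0.0440 0.6052]  K=[-0.4075 -0.0905; -0.0021 -0.7903]  nu=[-1.3331, 0.0304]  x^+=[2.5061, 2.2188]  P^+=[0.3852 0.0349; 0.0349 0.2318]
step 2: x^-=[2.9277, 2.2188]  P^-=[0.4568 0.0829; 0.0829 0.3118]  H_jac=[-0.9772 0.0000; 0.0000 -0.7973]  S=[0.7962 0.0806; 0.0806 0.4282]  K=[-0.5556 -0.0498; -0.0438 -0.5723]  nu=[-2.0423, 0.8136]  x^+=[4.0218, 1.8427]  P^+=[0.2055 0.0255; 0.0255 0.1660]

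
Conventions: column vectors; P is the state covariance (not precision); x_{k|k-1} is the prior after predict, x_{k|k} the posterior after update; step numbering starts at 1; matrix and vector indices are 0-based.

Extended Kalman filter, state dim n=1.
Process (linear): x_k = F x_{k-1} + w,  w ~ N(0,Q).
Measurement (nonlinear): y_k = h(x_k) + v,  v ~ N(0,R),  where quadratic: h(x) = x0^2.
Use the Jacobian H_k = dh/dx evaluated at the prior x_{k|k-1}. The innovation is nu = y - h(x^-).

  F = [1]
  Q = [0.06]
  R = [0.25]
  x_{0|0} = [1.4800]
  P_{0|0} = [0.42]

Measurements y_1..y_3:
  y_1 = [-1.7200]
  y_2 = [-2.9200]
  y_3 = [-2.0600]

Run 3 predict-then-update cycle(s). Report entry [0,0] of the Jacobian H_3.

H_jac[0,0] = -0.4303

step 1: x^-=[1.4800]  P^-=[0.4800]  H_jac=[2.9600]  S=[4.4556]  K=[0.3189]  nu=[-3.9104]  x^+=[0.2330]  P^+=[0.0269]
step 2: x^-=[0.2330]  P^-=[0.0869]  H_jac=[0.4661]  S=[0.2689]  K=[0.1507]  nu=[-2.9743]  x^+=[-0.2152]  P^+=[0.0808]
step 3: x^-=[-0.2152]  P^-=[0.1408]  H_jac=[-0.4303]  S=[0.2761]  K=[-0.2195]  nu=[-2.1063]  x^+=[0.2472]  P^+=[0.1275]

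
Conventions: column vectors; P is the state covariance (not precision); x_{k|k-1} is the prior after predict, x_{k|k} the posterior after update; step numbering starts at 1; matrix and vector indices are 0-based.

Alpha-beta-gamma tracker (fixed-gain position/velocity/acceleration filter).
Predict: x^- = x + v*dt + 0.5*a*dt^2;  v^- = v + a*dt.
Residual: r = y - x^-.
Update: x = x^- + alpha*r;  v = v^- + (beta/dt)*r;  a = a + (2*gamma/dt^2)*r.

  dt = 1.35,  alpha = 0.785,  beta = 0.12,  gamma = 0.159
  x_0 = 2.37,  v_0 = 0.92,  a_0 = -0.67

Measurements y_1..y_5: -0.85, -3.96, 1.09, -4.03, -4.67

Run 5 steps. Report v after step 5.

step 1: x_pred=3.0015  r=-3.8515  x^+=-0.0219  v^+=-0.3269  a^+=-1.3420
step 2: x_pred=-1.6861  r=-2.2739  x^+=-3.4711  v^+=-2.3407  a^+=-1.7388
step 3: x_pred=-8.2155  r=9.3055  x^+=-0.9107  v^+=-3.8609  a^+=-0.1151
step 4: x_pred=-6.2278  r=2.1978  x^+=-4.5025  v^+=-3.8209  a^+=0.2684
step 5: x_pred=-9.4162  r=4.7462  x^+=-5.6904  v^+=-3.0367  a^+=1.0965

v_post = -3.0367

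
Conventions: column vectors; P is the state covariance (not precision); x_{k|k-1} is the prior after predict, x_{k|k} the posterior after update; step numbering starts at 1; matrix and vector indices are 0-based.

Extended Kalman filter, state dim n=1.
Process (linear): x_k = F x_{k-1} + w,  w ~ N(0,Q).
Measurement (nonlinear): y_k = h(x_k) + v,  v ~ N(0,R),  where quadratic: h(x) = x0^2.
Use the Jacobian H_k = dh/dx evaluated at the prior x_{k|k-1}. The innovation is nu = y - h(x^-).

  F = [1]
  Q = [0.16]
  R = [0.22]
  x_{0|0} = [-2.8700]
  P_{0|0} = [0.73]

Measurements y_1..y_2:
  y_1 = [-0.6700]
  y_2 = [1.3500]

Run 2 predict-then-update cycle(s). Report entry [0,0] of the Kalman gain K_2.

step 1: x^-=[-2.8700]  P^-=[0.8900]  H_jac=[-5.7400]  S=[29.5434]  K=[-0.1729]  nu=[-8.9069]  x^+=[-1.3298]  P^+=[0.0066]
step 2: x^-=[-1.3298]  P^-=[0.1666]  H_jac=[-2.6597]  S=[1.3987]  K=[-0.3168]  nu=[-0.4184]  x^+=[-1.1972]  P^+=[0.0262]

K[0,0] = -0.3168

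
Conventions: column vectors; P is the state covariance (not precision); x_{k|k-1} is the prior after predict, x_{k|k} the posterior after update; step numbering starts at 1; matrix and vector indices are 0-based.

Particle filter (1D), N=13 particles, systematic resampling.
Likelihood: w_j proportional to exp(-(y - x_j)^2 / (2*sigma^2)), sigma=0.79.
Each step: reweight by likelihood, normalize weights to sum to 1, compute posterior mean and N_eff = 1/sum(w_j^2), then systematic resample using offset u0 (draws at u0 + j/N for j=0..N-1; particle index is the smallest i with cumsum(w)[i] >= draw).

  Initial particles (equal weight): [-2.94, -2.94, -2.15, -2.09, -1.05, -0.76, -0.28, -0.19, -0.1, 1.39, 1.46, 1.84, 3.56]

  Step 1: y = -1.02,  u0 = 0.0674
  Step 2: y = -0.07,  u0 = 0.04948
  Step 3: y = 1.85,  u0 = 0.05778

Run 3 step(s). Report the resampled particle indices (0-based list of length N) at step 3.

step 1: w=[0.0114, 0.0114, 0.0789, 0.0877, 0.2193, 0.2079, 0.1415, 0.1264, 0.1114, 0.0021, 0.0016, 0.0003, 0.0000]  mean=-0.8775  Neff=6.4972  idx=[2, 3, 4, 4, 4, 5, 5, 5, 6, 7, 7, 8, 8]
step 2: w=[0.0037, 0.0045, 0.0548, 0.0548, 0.0548, 0.0808, 0.0808, 0.0808, 0.1143, 0.1170, 0.1170, 0.1183, 0.1183]  mean=-0.4745  Neff=10.3023  idx=[2, 4, 5, 6, 7, 8, 8, 9, 10, 10, 11, 12, 12]
step 3: w=[0.0037, 0.0037, 0.0134, 0.0134, 0.0134, 0.0831, 0.0831, 0.1123, 0.1123, 0.1123, 0.1497, 0.1497, 0.1497]  mean=-0.1939  Neff=8.3715  idx=[5, 6, 6, 7, 8, 9, 9, 10, 10, 11, 11, 12, 12]

resampled_idx = [5, 6, 6, 7, 8, 9, 9, 10, 10, 11, 11, 12, 12]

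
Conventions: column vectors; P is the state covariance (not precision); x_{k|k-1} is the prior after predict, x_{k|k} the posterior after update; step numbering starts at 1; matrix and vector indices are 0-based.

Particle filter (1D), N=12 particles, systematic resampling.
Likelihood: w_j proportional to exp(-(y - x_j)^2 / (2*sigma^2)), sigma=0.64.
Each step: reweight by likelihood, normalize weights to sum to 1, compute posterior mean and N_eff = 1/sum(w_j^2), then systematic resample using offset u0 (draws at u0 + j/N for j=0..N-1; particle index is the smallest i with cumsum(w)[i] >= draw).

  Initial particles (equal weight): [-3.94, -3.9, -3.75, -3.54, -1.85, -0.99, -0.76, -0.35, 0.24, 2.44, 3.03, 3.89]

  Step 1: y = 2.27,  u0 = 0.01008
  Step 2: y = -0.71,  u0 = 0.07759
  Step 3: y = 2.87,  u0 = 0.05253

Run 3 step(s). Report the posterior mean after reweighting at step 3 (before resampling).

post_mean = 2.4400

step 1: w=[0.0000, 0.0000, 0.0000, 0.0000, 0.0000, 0.0000, 0.0000, 0.0002, 0.0043, 0.6407, 0.3279, 0.0270]  mean=2.6625  Neff=1.9279  idx=[9, 9, 9, 9, 9, 9, 9, 9, 10, 10, 10, 10]
step 2: w=[0.1246, 0.1246, 0.1246, 0.1246, 0.1246, 0.1246, 0.1246, 0.1246, 0.0009, 0.0009, 0.0009, 0.0009]  mean=2.4421  Neff=8.0559  idx=[0, 1, 1, 2, 3, 3, 4, 5, 5, 6, 7, 7]
step 3: w=[0.0833, 0.0833, 0.0833, 0.0833, 0.0833, 0.0833, 0.0833, 0.0833, 0.0833, 0.0833, 0.0833, 0.0833]  mean=2.4400  Neff=12.0000  idx=[0, 1, 2, 3, 4, 5, 6, 7, 8, 9, 10, 11]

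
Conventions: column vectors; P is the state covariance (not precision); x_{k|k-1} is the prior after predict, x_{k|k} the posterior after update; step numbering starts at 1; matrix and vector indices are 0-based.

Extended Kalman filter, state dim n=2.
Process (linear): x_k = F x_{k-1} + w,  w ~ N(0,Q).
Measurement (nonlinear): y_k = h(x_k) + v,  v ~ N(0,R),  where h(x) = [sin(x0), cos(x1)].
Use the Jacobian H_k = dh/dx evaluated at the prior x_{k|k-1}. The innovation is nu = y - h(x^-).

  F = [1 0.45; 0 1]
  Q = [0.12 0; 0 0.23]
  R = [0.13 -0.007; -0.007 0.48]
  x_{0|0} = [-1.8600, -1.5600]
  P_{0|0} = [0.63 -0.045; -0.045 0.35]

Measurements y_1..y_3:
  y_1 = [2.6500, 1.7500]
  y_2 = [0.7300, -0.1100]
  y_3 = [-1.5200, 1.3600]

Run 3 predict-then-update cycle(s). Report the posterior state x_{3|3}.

x_post = [-7.2414, -0.9962]

step 1: x^-=[-2.5620, -1.5600]  P^-=[0.7804 0.1125; 0.1125 0.5800]  H_jac=[-0.8367 0.0000; 0.0000 0.9999]  S=[0.6763 -0.1011; -0.1011 1.0599]  K=[-0.9633 0.0142; -0.0582 0.5416]  nu=[3.1977, 1.7392]  x^+=[-5.6176, -0.8041]  P^+=[0.1498 0.0136; 0.0136 0.2604]
step 2: x^-=[-5.9795, -0.8041]  P^-=[0.3347 0.1308; 0.1308 0.4904]  H_jac=[0.9542 0.0000; 0.0000 0.7202]  S=[0.4348 0.0829; 0.0829 0.7344]  K=[0.7258 0.0463; 0.1996 0.4584]  nu=[0.4310, -0.8038]  x^+=[-5.7039, -1.0865]  P^+=[0.0985 0.0238; 0.0238 0.3036]
step 3: x^-=[-6.1929, -1.0865]  P^-=[0.3015 0.1604; 0.1604 0.5336]  H_jac=[0.9959 0.0000; 0.0000 0.8850]  S=[0.4290 0.1344; 0.1344 0.8979]  K=[0.6823 0.0560; 0.2179 0.4933]  nu=[-1.6102, 0.8945]  x^+=[-7.2414, -0.9962]  P^+=[0.0887 0.0250; 0.0250 0.2658]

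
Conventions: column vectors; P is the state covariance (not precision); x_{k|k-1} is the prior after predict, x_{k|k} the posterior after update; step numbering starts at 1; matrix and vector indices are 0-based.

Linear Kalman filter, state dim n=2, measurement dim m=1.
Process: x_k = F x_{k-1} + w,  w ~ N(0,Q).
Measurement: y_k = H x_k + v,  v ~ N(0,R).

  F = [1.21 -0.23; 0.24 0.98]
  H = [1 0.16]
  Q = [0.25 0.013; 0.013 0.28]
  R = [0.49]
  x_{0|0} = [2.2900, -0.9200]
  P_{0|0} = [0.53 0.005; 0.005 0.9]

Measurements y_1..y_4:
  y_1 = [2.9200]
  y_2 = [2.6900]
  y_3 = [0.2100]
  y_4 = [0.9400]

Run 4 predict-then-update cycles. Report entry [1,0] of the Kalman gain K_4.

step 1: x^-=[2.9825, -0.3520]  P^-=[1.0708 -0.0303; -0.0303 1.1772]  S=[1.5812]  K=[0.6741; 0.1000]  nu=[-0.0062]  x^+=[2.9783, -0.3526]  P^+=[0.3522 -0.1368; -0.1368 1.1614]
step 2: x^-=[3.6849, 0.3692]  P^-=[0.9033 -0.3012; -0.3012 1.3514]  S=[1.3315]  K=[0.6422; -0.0638]  nu=[-1.0540]  x^+=[3.0080, 0.4365]  P^+=[0.3541 -0.2466; -0.2466 1.3459]
step 3: x^-=[3.5393, 1.1497]  P^-=[0.9770 -0.4664; -0.4664 1.4770]  S=[1.3555]  K=[0.6657; -0.1697]  nu=[-3.5133]  x^+=[1.2006, 1.7460]  P^+=[0.3763 -0.3132; -0.3132 1.4380]
step 4: x^-=[1.0512, 1.9992]  P^-=[1.0514 -0.5560; -0.5560 1.5354]  S=[1.4027]  K=[0.6861; -0.2212]  nu=[-0.4310]  x^+=[0.7554, 2.0945]  P^+=[0.3911 -0.3431; -0.3431 1.4667]

K[1,0] = -0.2212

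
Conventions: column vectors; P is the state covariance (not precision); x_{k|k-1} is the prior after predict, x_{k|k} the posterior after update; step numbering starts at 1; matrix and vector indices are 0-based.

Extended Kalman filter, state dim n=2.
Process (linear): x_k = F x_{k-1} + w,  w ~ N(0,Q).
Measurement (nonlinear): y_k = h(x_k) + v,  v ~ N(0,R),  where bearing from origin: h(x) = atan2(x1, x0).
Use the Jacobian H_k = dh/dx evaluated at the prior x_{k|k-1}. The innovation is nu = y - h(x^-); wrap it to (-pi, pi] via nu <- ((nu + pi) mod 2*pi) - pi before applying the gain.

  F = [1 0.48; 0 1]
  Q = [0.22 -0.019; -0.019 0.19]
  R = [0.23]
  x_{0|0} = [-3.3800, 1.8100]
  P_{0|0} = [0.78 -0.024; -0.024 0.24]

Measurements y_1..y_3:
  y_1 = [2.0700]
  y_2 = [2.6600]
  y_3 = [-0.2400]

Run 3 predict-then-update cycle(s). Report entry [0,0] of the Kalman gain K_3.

step 1: x^-=[-2.5112, 1.8100]  P^-=[1.0323 0.0722; 0.0722 0.4300]  H_jac=[-0.1889 -0.2621]  S=[0.3035]  K=[-0.7048; -0.4162]  nu=[-0.4471]  x^+=[-2.1961, 1.9961]  P^+=[0.8815 -0.0168; -0.0168 0.3774]
step 2: x^-=[-1.2380, 1.9961]  P^-=[1.1723 0.1453; 0.1453 0.5674]  H_jac=[-0.3618 -0.2244]  S=[0.4356]  K=[-1.0485; -0.4130]  nu=[0.5340]  x^+=[-1.7980, 1.7755]  P^+=[0.6934 -0.0433; -0.0433 0.4931]
step 3: x^-=[-0.9457, 1.7755]  P^-=[0.9854 0.1744; 0.1744 0.6831]  H_jac=[-0.4387 -0.2337]  S=[0.4928]  K=[-0.9601; -0.4792]  nu=[-2.3002]  x^+=[1.2628, 2.8779]  P^+=[0.5312 -0.0523; -0.0523 0.5699]

K[0,0] = -0.9601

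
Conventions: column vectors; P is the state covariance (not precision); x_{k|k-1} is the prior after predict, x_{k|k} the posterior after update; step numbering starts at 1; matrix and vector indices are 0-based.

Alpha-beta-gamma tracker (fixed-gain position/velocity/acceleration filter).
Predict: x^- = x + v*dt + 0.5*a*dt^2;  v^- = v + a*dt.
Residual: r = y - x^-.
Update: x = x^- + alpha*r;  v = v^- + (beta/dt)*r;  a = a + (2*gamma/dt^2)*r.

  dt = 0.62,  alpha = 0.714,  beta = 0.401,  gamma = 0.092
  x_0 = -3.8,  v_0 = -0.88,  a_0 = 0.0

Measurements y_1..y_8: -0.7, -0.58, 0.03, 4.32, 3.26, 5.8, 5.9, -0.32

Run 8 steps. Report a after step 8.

step 1: x_pred=-4.3456  r=3.6456  x^+=-1.7426  v^+=1.4779  a^+=1.7450
step 2: x_pred=-0.4910  r=-0.0890  x^+=-0.5545  v^+=2.5022  a^+=1.7024
step 3: x_pred=1.3240  r=-1.2940  x^+=0.4001  v^+=2.7208  a^+=1.0830
step 4: x_pred=2.2951  r=2.0249  x^+=3.7409  v^+=4.7019  a^+=2.0522
step 5: x_pred=7.0505  r=-3.7905  x^+=4.3441  v^+=3.5227  a^+=0.2379
step 6: x_pred=6.5738  r=-0.7738  x^+=6.0213  v^+=3.1696  a^+=-0.1326
step 7: x_pred=7.9610  r=-2.0610  x^+=6.4895  v^+=1.7544  a^+=-1.1191
step 8: x_pred=7.3621  r=-7.6821  x^+=1.8771  v^+=-3.9080  a^+=-4.7963

a_post = -4.7963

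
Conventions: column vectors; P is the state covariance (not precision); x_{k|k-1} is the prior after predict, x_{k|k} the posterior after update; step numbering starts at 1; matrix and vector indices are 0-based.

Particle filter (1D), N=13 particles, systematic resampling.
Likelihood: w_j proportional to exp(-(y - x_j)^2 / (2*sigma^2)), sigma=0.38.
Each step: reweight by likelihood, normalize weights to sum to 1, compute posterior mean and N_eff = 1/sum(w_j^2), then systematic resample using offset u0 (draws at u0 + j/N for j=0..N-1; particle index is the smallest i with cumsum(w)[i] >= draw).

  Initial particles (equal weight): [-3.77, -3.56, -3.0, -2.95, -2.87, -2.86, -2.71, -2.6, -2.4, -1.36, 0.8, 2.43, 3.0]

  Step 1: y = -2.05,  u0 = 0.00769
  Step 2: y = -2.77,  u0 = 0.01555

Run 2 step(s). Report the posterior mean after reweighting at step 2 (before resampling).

post_mean = -2.6346

step 1: w=[0.0000, 0.0002, 0.0255, 0.0351, 0.0565, 0.0598, 0.1283, 0.2035, 0.3795, 0.1115, 0.0000, 0.0000, 0.0000]  mean=-2.4534  Neff=4.4848  idx=[2, 4, 5, 6, 7, 7, 7, 8, 8, 8, 8, 8, 9]
step 2: w=[0.0869, 0.1008, 0.1014, 0.1030, 0.0944, 0.0944, 0.0944, 0.0649, 0.0649, 0.0649, 0.0649, 0.0649, 0.0001]  mean=-2.6346  Neff=11.5733  idx=[0, 1, 1, 2, 3, 4, 4, 5, 6, 7, 8, 9, 11]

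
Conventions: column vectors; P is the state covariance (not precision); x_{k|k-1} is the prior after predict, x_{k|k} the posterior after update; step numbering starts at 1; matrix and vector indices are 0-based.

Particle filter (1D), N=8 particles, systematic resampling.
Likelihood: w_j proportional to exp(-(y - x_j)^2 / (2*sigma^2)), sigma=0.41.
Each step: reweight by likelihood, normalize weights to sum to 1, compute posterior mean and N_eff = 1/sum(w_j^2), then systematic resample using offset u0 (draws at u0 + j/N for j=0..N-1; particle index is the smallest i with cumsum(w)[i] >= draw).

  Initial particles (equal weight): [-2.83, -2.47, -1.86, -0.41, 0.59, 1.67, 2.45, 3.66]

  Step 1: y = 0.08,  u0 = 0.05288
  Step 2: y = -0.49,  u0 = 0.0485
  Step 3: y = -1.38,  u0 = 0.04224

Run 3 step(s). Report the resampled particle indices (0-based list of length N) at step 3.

resampled_idx = [0, 1, 2, 3, 4, 5, 6, 7]

step 1: w=[0.0000, 0.0000, 0.0000, 0.5146, 0.4848, 0.0006, 0.0000, 0.0000]  mean=0.0760  Neff=2.0006  idx=[3, 3, 3, 3, 4, 4, 4, 4]
step 2: w=[0.2423, 0.2423, 0.2423, 0.2423, 0.0077, 0.0077, 0.0077, 0.0077]  mean=-0.3792  Neff=4.2536  idx=[0, 0, 1, 1, 2, 2, 3, 3]
step 3: w=[0.1250, 0.1250, 0.1250, 0.1250, 0.1250, 0.1250, 0.1250, 0.1250]  mean=-0.4100  Neff=8.0000  idx=[0, 1, 2, 3, 4, 5, 6, 7]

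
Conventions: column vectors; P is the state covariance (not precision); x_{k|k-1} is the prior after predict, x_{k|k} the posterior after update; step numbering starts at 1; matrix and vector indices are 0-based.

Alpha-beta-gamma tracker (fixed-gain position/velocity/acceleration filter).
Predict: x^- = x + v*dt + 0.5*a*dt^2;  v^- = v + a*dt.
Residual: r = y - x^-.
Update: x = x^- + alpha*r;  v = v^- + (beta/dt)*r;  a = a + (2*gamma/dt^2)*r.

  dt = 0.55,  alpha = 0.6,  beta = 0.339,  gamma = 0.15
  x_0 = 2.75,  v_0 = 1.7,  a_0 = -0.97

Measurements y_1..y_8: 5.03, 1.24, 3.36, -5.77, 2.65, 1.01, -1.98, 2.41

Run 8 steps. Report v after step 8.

step 1: x_pred=3.5383  r=1.4917  x^+=4.4333  v^+=2.0859  a^+=0.5094
step 2: x_pred=5.6576  r=-4.4176  x^+=3.0070  v^+=-0.3568  a^+=-3.8717
step 3: x_pred=2.2252  r=1.1348  x^+=2.9061  v^+=-1.7868  a^+=-2.7463
step 4: x_pred=1.5080  r=-7.2780  x^+=-2.8588  v^+=-7.7832  a^+=-9.9642
step 5: x_pred=-8.6466  r=11.2966  x^+=-1.8686  v^+=-6.3006  a^+=1.2391
step 6: x_pred=-5.1466  r=6.1566  x^+=-1.4526  v^+=-1.8244  a^+=7.3448
step 7: x_pred=-1.3452  r=-0.6348  x^+=-1.7261  v^+=1.8239  a^+=6.7152
step 8: x_pred=0.2928  r=2.1172  x^+=1.5631  v^+=6.8223  a^+=8.8149

v_post = 6.8223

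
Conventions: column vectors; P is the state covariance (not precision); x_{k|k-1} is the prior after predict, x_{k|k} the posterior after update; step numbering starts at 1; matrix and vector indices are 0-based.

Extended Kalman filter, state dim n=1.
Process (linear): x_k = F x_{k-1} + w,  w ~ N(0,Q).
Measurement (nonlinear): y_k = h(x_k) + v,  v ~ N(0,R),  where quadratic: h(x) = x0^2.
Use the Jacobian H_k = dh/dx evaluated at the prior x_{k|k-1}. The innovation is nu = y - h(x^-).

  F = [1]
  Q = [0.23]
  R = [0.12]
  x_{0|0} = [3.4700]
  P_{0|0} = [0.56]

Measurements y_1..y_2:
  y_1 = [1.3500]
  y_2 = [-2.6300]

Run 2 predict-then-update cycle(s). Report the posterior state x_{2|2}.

x_post = [0.3423]

step 1: x^-=[3.4700]  P^-=[0.7900]  H_jac=[6.9400]  S=[38.1692]  K=[0.1436]  nu=[-10.6909]  x^+=[1.9344]  P^+=[0.0025]
step 2: x^-=[1.9344]  P^-=[0.2325]  H_jac=[3.8687]  S=[3.5996]  K=[0.2499]  nu=[-6.3718]  x^+=[0.3423]  P^+=[0.0078]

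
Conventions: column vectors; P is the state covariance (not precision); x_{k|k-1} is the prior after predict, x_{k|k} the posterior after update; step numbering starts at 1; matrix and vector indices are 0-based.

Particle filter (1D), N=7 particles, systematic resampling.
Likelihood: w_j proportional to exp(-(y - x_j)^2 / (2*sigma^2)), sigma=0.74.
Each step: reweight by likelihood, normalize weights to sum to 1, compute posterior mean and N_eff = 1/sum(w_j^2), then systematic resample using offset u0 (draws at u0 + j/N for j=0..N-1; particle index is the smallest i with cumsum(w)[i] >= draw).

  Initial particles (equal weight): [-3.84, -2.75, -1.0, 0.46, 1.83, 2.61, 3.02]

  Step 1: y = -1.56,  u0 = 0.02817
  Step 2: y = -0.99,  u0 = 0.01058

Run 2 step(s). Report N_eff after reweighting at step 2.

N_eff = 5.2319

step 1: w=[0.0082, 0.2593, 0.7097, 0.0228, 0.0000, 0.0000, 0.0000]  mean=-1.4438  Neff=1.7499  idx=[1, 1, 2, 2, 2, 2, 2]
step 2: w=[0.0116, 0.0116, 0.1954, 0.1954, 0.1954, 0.1954, 0.1954]  mean=-1.0404  Neff=5.2319  idx=[0, 2, 3, 4, 4, 5, 6]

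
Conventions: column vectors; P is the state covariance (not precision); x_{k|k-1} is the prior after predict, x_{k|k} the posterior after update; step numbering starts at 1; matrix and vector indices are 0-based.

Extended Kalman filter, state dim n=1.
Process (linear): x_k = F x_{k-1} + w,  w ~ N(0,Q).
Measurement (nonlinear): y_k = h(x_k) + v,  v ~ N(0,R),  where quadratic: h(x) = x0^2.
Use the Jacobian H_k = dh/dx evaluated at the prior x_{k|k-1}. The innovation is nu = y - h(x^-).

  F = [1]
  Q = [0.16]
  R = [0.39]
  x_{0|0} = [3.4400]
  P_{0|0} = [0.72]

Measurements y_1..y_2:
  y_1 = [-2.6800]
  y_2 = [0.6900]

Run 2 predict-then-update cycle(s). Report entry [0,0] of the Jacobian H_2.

H_jac[0,0] = 2.7001

step 1: x^-=[3.4400]  P^-=[0.8800]  H_jac=[6.8800]  S=[42.0443]  K=[0.1440]  nu=[-14.5136]  x^+=[1.3500]  P^+=[0.0082]
step 2: x^-=[1.3500]  P^-=[0.1682]  H_jac=[2.7001]  S=[1.6160]  K=[0.2810]  nu=[-1.1326]  x^+=[1.0318]  P^+=[0.0406]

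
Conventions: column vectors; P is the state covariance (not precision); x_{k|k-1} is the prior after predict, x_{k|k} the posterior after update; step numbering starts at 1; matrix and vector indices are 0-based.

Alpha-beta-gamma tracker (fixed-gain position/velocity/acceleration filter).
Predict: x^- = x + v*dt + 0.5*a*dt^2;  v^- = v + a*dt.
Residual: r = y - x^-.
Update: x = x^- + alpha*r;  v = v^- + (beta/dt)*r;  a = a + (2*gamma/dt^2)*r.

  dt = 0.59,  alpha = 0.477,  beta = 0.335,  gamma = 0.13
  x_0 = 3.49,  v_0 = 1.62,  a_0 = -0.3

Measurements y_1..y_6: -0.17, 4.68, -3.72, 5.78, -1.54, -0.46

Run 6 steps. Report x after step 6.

x_post = -0.8632

step 1: x_pred=4.3936  r=-4.5636  x^+=2.2168  v^+=-1.1482  a^+=-3.7086
step 2: x_pred=0.8938  r=3.7862  x^+=2.6998  v^+=-1.1865  a^+=-0.8807
step 3: x_pred=1.8465  r=-5.5665  x^+=-0.8087  v^+=-4.8667  a^+=-5.0384
step 4: x_pred=-4.5570  r=10.3370  x^+=0.3737  v^+=-1.9701  a^+=2.6825
step 5: x_pred=-0.3217  r=-1.2183  x^+=-0.9028  v^+=-1.0792  a^+=1.7725
step 6: x_pred=-1.2310  r=0.7710  x^+=-0.8632  v^+=0.4044  a^+=2.3484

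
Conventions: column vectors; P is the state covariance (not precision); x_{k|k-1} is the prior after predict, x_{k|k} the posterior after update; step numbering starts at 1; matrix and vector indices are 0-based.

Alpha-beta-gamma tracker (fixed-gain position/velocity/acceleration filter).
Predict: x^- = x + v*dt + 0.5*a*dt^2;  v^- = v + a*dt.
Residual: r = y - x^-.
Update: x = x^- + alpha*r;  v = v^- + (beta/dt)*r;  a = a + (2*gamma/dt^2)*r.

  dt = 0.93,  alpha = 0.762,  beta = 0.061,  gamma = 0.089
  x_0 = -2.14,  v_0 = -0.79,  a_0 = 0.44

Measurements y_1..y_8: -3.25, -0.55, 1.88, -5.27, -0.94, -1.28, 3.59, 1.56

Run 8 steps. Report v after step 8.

v_post = 1.3794

step 1: x_pred=-2.6844  r=-0.5656  x^+=-3.1154  v^+=-0.4179  a^+=0.3236
step 2: x_pred=-3.3641  r=2.8141  x^+=-1.2198  v^+=0.0676  a^+=0.9028
step 3: x_pred=-0.7665  r=2.6465  x^+=1.2501  v^+=1.0808  a^+=1.4474
step 4: x_pred=2.8812  r=-8.1512  x^+=-3.3300  v^+=1.8922  a^+=-0.2301
step 5: x_pred=-1.6698  r=0.7298  x^+=-1.1137  v^+=1.7261  a^+=-0.0800
step 6: x_pred=0.4570  r=-1.7370  x^+=-0.8666  v^+=1.5378  a^+=-0.4374
step 7: x_pred=0.3744  r=3.2156  x^+=2.8247  v^+=1.3419  a^+=0.2244
step 8: x_pred=4.1696  r=-2.6096  x^+=2.1811  v^+=1.3794  a^+=-0.3127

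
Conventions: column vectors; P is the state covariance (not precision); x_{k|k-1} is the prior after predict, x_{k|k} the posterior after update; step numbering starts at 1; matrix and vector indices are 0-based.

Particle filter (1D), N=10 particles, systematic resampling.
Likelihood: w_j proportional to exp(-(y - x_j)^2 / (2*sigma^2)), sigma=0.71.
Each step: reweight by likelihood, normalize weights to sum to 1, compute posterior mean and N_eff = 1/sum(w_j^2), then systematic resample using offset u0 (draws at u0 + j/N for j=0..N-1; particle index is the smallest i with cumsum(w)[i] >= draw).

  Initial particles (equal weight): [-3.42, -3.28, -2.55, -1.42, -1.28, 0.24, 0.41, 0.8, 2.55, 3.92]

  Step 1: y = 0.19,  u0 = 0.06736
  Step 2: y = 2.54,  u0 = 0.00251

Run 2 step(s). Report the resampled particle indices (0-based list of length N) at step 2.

step 1: w=[0.0000, 0.0000, 0.0002, 0.0269, 0.0413, 0.3512, 0.3356, 0.2434, 0.0014, 0.0000]  mean=0.3286  Neff=3.3599  idx=[4, 5, 5, 5, 6, 6, 6, 7, 7, 7]
step 2: w=[0.0000, 0.0266, 0.0266, 0.0266, 0.0561, 0.0561, 0.0561, 0.2507, 0.2507, 0.2507]  mean=0.6897  Neff=4.9988  idx=[1, 4, 6, 7, 7, 8, 8, 8, 9, 9]

resampled_idx = [1, 4, 6, 7, 7, 8, 8, 8, 9, 9]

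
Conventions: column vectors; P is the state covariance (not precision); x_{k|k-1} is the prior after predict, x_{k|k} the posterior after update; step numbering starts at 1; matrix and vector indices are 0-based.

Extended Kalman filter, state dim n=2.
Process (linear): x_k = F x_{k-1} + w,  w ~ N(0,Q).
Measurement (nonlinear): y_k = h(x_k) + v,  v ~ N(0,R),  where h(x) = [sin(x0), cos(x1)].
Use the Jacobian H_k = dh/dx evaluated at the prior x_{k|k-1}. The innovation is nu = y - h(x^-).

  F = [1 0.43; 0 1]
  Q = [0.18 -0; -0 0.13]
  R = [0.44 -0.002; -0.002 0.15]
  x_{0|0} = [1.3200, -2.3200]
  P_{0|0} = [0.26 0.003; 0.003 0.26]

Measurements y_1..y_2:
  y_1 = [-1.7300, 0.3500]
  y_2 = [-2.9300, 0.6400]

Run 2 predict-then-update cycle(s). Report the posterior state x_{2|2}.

step 1: x^-=[0.3224, -2.3200]  P^-=[0.4907 0.1148; 0.1148 0.3900]  H_jac=[0.9485 0.0000; 0.0000 0.7322]  S=[0.8814 0.0777; 0.0777 0.3591]  K=[0.5172 0.1221; 0.0544 0.7834]  nu=[-2.0468, 1.0311]  x^+=[-0.6104, -1.6237]  P^+=[0.2397 0.0236; 0.0236 0.1603]
step 2: x^-=[-1.3085, -1.6237]  P^-=[0.4696 0.0926; 0.0926 0.2903]  H_jac=[0.2593 0.0000; 0.0000 0.9986]  S=[0.4716 0.0220; 0.0220 0.4395]  K=[0.2490 0.1978; 0.0202 0.6586]  nu=[-1.9642, 0.6928]  x^+=[-1.6605, -1.2070]  P^+=[0.4210 0.0292; 0.0292 0.0989]

x_post = [-1.6605, -1.2070]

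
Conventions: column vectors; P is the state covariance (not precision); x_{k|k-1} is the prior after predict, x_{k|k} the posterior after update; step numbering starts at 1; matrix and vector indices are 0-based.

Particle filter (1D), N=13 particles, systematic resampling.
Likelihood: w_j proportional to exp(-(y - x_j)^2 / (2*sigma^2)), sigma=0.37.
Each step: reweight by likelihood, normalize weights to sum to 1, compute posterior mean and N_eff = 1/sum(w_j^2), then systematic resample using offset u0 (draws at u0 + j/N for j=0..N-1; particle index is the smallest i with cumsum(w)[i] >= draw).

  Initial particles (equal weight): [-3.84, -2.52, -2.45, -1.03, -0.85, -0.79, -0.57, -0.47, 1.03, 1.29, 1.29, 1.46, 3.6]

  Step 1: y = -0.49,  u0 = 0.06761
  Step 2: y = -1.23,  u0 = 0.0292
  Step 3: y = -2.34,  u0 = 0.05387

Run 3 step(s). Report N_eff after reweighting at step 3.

step 1: w=[0.0000, 0.0000, 0.0000, 0.0941, 0.1700, 0.1965, 0.2667, 0.2726, 0.0001, 0.0000, 0.0000, 0.0000, 0.0000]  mean=-0.6768  Neff=4.5083  idx=[3, 4, 4, 5, 5, 5, 6, 6, 6, 7, 7, 7, 7]
step 2: w=[0.1870, 0.1277, 0.1277, 0.1067, 0.1067, 0.1067, 0.0441, 0.0441, 0.0441, 0.0263, 0.0263, 0.0263, 0.0263]  mean=-0.7875  Neff=9.0598  idx=[0, 0, 0, 1, 2, 2, 3, 4, 4, 5, 6, 8, 11]
step 3: w=[0.2621, 0.2621, 0.2621, 0.0416, 0.0416, 0.0416, 0.0214, 0.0214, 0.0214, 0.0214, 0.0015, 0.0015, 0.0004]  mean=-0.9854  Neff=4.6915  idx=[0, 0, 0, 1, 1, 1, 1, 2, 2, 2, 3, 5, 9]

N_eff = 4.6915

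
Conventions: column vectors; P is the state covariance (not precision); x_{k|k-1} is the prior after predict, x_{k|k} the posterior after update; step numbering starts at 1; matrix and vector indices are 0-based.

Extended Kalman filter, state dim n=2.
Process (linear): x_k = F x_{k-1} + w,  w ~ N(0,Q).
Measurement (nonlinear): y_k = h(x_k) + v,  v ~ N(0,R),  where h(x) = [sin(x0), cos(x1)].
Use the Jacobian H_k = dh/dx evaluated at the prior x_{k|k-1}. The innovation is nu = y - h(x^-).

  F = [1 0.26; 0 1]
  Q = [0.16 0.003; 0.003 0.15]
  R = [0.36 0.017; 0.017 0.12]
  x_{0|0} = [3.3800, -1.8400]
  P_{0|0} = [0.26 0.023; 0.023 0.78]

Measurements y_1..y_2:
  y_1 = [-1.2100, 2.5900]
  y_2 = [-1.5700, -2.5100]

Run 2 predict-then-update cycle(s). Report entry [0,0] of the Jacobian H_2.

step 1: x^-=[2.9016, -1.8400]  P^-=[0.4847 0.2288; 0.2288 0.9300]  H_jac=[-0.9713 0.0000; 0.0000 0.9640]  S=[0.8173 -0.1972; -0.1972 0.9842]  K=[-0.5485 0.1142; -0.0547 0.8999]  nu=[-1.4477, 2.8560]  x^+=[4.0217, 0.8094]  P^+=[0.2013 0.0045; 0.0045 0.1111]
step 2: x^-=[4.2322, 0.8094]  P^-=[0.3711 0.0364; 0.0364 0.2611]  H_jac=[-0.4620 0.0000; 0.0000 -0.7239]  S=[0.4392 0.0292; 0.0292 0.2568]  K=[-0.3865 -0.0587; 0.0107 -0.7371]  nu=[-0.6831, -3.2000]  x^+=[4.6841, 3.1608]  P^+=[0.3033 0.0188; 0.0188 0.1219]

H_jac[0,0] = -0.4620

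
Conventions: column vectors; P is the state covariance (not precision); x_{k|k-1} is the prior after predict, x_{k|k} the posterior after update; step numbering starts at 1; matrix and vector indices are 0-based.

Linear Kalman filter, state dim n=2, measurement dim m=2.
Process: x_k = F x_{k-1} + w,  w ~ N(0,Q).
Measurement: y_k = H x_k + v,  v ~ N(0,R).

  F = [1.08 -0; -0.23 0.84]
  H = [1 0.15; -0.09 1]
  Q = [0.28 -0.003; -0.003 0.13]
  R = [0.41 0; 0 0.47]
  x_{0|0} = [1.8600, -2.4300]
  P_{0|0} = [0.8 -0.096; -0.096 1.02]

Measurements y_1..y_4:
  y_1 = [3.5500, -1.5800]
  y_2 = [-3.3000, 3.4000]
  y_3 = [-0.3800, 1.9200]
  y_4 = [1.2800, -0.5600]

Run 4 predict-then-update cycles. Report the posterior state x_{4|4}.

step 1: x^-=[2.0088, -2.4690]  P^-=[1.2131 -0.2888; -0.2888 0.9291]  S=[1.5574 -0.2547; -0.2547 1.4609]  K=[0.7273 -0.1456; 0.0113 0.6557]  nu=[1.9115, 1.0698]  x^+=[3.2433, -1.7459]  P^+=[0.3044 -0.0410; -0.0410 0.3045]
step 2: x^-=[3.5028, -2.2125]  P^-=[0.6350 -0.1158; -0.1158 0.3768]  S=[1.0187 -0.1149; -0.1149 0.8728]  K=[0.5927 -0.1202; -0.0083 0.4426]  nu=[-6.4709, 5.9278]  x^+=[-1.0450, 0.4647]  P^+=[0.2481 -0.0341; -0.0341 0.2049]
step 3: x^-=[-1.1286, 0.6307]  P^-=[0.5694 -0.0956; -0.0956 0.3009]  S=[0.9575 -0.1004; -0.1004 0.7927]  K=[0.5678 -0.1133; -0.0119 0.3889]  nu=[0.6539, 1.1877]  x^+=[-0.8918, 1.0849]  P^+=[0.2376 -0.0319; -0.0319 0.1799]
step 4: x^-=[-0.9632, 1.1164]  P^-=[0.5571 -0.0909; -0.0909 0.2818]  S=[0.9462 -0.0976; -0.0976 0.7727]  K=[0.5629 -0.1115; -0.0129 0.3737]  nu=[2.0757, -1.7631]  x^+=[0.4018, 0.4308]  P^+=[0.2355 -0.0312; -0.0312 0.1728]

x_post = [0.4018, 0.4308]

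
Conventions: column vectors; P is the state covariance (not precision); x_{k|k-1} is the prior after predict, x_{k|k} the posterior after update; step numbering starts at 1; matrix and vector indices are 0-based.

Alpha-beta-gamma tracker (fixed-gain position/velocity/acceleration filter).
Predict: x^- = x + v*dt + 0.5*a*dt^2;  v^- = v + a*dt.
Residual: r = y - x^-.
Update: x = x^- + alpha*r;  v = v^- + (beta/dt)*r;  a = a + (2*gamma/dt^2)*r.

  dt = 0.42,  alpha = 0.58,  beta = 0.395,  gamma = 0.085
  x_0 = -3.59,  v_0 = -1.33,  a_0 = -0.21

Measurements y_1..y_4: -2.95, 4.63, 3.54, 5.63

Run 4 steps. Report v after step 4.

v_post = 9.6484

step 1: x_pred=-4.1671  r=1.2171  x^+=-3.4612  v^+=-0.2735  a^+=0.9630
step 2: x_pred=-3.4911  r=8.1211  x^+=1.2191  v^+=7.7687  a^+=8.7895
step 3: x_pred=5.2572  r=-1.7172  x^+=4.2612  v^+=9.8453  a^+=7.1346
step 4: x_pred=9.0255  r=-3.3955  x^+=7.0561  v^+=9.6484  a^+=3.8623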